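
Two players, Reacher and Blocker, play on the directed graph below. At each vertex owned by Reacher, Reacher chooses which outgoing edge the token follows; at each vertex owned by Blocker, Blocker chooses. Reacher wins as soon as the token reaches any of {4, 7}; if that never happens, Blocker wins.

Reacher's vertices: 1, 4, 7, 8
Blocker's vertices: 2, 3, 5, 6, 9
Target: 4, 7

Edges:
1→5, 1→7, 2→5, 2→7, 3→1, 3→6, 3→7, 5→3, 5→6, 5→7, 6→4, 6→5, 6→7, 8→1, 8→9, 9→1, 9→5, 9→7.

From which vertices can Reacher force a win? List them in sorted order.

1, 4, 7, 8

A0 = {4, 7}
A1: add {1} — 1 (Reacher) has 1→7.
A2: add {8} — 8 (Reacher) has 8→1.
A3 = A2; e.g. 2 (Blocker) can still go to 5. Fixed point.
Reacher's winning region = {1, 4, 7, 8}.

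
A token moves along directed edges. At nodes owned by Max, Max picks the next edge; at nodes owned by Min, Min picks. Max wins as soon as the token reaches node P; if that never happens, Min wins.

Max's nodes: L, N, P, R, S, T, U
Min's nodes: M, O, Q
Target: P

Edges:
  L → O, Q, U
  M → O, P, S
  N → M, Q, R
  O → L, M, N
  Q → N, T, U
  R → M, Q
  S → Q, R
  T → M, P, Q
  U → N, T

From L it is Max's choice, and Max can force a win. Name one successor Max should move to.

U

A0 = {P}
A1: add {T} — T (Max) has T→P.
A2: add {U} — U (Max) has U→T.
A3: add {L} — L (Max) has L→U.
A4 = A3; e.g. M (Min) can still go to O. Fixed point.
From L, successor U is in the attractor (rank 2); the other successors O, Q are not.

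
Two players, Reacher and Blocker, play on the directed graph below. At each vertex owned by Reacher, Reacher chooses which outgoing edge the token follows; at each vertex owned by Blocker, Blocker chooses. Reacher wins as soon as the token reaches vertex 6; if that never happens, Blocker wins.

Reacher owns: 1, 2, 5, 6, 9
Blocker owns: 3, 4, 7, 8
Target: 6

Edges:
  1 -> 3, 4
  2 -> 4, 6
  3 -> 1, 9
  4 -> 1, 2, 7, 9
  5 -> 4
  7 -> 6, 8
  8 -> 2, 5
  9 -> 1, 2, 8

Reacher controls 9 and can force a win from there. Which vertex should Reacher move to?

2

A0 = {6}
A1: add {2} — 2 (Reacher) has 2→6.
A2: add {9} — 9 (Reacher) has 9→2.
A3 = A2; e.g. 1 (Reacher) has no edge into A2. Fixed point.
From 9, successor 2 is in the attractor (rank 1); the other successors 1, 8 are not.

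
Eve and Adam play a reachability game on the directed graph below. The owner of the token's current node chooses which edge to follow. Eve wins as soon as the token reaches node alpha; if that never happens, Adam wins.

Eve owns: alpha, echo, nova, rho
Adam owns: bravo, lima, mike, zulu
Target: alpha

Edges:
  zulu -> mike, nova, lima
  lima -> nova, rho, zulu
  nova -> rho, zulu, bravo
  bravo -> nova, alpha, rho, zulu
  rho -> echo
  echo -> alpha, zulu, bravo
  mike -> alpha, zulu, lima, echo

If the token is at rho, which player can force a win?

A0 = {alpha}
A1: add {echo} — echo (Eve) has echo→alpha.
A2: add {rho} — rho (Eve) has rho→echo.
rho ∈ A2, so Eve can force the target.

Eve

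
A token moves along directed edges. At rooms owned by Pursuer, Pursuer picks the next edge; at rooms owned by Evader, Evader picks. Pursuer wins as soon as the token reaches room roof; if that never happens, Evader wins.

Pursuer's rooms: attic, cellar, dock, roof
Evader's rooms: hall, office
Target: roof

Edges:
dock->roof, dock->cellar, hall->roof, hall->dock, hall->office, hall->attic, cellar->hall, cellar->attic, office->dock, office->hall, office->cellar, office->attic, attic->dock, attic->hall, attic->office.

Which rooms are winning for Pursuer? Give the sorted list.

attic, cellar, dock, roof

A0 = {roof}
A1: add {dock} — dock (Pursuer) has dock→roof.
A2: add {attic} — attic (Pursuer) has attic→dock.
A3: add {cellar} — cellar (Pursuer) has cellar→attic.
A4 = A3; e.g. hall (Evader) can still go to office. Fixed point.
Pursuer's winning region = {attic, cellar, dock, roof}.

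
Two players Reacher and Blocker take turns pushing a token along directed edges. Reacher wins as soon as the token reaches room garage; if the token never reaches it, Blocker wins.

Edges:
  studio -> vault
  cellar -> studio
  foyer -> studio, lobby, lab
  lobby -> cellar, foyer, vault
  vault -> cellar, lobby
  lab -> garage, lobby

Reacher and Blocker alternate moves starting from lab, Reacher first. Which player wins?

Reacher

Track states (vertex, player-to-move).
A0 = {(garage,Reacher), (garage,Blocker)}
A1: add {(lab,Reacher)}.
(lab,Reacher) ∈ A1 ⇒ Reacher forces the target.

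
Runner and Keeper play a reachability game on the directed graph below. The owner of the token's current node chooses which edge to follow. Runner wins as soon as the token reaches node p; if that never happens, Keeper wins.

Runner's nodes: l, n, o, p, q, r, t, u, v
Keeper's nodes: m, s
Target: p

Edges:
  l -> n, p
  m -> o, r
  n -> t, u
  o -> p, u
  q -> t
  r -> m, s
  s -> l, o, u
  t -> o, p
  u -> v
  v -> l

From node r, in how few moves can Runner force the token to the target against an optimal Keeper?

5

A0 = {p}
A1: add {l, o, t} — l (Runner) has l→p; o (Runner) has o→p; t (Runner) has t→p.
A2: add {n, q, v} — n (Runner) has n→t; q (Runner) has q→t; v (Runner) has v→l.
A3: add {u} — u (Runner) has u→v.
A4: add {s} — s (Keeper): all of {l, o, u} already in.
A5: add {r} — r (Runner) has r→s.
r enters the attractor at level 5, so Runner can force the target in 5 moves from there.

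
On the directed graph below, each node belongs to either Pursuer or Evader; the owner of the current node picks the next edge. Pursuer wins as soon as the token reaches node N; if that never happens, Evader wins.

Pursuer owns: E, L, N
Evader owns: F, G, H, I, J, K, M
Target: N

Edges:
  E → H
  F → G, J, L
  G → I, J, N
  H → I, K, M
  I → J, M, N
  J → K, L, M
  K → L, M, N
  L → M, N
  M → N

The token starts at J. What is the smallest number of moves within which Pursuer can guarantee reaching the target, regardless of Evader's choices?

3

A0 = {N}
A1: add {L, M} — L (Pursuer) has L→N; M (Evader): all of {N} already in.
A2: add {K} — K (Evader): all of {L, M, N} already in.
A3: add {J} — J (Evader): all of {K, L, M} already in.
J enters the attractor at level 3, so Pursuer can force the target in 3 moves from there.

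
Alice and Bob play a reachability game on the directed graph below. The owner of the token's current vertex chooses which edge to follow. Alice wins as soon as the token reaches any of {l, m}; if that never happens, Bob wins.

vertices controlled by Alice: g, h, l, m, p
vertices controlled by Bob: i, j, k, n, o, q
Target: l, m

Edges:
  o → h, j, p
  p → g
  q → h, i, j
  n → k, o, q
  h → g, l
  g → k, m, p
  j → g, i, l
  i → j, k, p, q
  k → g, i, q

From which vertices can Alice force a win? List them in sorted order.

g, h, l, m, p

A0 = {l, m}
A1: add {g, h} — g (Alice) has g→m; h (Alice) has h→l.
A2: add {p} — p (Alice) has p→g.
A3 = A2; e.g. i (Bob) can still go to j. Fixed point.
Alice's winning region = {g, h, l, m, p}.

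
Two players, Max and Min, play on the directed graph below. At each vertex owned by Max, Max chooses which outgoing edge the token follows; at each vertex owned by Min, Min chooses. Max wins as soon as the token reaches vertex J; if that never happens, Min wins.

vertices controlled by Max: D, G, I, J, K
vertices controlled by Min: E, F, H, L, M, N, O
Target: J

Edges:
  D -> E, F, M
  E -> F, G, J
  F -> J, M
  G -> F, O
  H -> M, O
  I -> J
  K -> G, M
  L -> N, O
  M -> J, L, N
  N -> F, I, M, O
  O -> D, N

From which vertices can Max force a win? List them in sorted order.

I, J

A0 = {J}
A1: add {I} — I (Max) has I→J.
A2 = A1; e.g. D (Max) has no edge into A1. Fixed point.
Max's winning region = {I, J}.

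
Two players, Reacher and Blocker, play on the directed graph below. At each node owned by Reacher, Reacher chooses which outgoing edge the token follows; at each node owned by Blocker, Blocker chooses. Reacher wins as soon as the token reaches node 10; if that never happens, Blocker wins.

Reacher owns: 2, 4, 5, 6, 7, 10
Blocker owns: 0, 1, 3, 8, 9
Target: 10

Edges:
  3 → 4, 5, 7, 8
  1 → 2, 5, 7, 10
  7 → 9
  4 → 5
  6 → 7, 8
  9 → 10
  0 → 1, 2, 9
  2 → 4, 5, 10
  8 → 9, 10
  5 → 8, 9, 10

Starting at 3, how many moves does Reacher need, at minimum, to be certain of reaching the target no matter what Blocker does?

A0 = {10}
A1: add {2, 5, 9} — 2 (Reacher) has 2→10; 5 (Reacher) has 5→10; 9 (Blocker): all of {10} already in.
A2: add {4, 7, 8} — 4 (Reacher) has 4→5; 7 (Reacher) has 7→9; 8 (Blocker): all of {9, 10} already in.
A3: add {1, 3, 6} — 1 (Blocker): all of {2, 5, 7, 10} already in; 3 (Blocker): all of {4, 5, 7, 8} already in; 6 (Reacher) has 6→7.
3 enters the attractor at level 3, so Reacher can force the target in 3 moves from there.

3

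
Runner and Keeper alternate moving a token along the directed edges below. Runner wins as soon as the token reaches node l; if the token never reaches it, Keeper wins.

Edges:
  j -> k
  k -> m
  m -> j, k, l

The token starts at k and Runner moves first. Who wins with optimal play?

Track states (vertex, player-to-move).
A0 = {(l,Runner), (l,Keeper)}
A1: add {(m,Runner)}.
A2: add {(k,Keeper)}.
A3: add {(j,Runner)}.
A4 = A3; e.g. (j,Keeper) stays out. (k,Runner) never enters ⇒ Keeper avoids the target.

Keeper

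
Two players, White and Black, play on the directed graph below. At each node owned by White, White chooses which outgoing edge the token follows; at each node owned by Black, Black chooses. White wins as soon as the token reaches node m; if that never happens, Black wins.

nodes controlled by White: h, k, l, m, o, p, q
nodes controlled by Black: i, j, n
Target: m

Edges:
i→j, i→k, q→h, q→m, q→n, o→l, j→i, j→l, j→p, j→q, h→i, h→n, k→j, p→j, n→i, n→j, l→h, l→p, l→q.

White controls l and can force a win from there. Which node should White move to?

q

A0 = {m}
A1: add {q} — q (White) has q→m.
A2: add {l} — l (White) has l→q.
A3: add {o} — o (White) has o→l.
A4 = A3; e.g. h (White) has no edge into A3. Fixed point.
From l, successor q is in the attractor (rank 1); the other successors h, p are not.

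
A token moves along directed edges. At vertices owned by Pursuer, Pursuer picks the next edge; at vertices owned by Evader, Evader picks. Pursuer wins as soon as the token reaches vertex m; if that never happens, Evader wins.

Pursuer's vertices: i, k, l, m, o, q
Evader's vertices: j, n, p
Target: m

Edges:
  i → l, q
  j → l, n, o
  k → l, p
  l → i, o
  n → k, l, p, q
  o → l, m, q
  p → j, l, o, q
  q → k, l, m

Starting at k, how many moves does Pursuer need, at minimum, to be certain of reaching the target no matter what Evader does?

3

A0 = {m}
A1: add {o, q} — o (Pursuer) has o→m; q (Pursuer) has q→m.
A2: add {i, l} — i (Pursuer) has i→q; l (Pursuer) has l→o.
A3: add {k} — k (Pursuer) has k→l.
A4 = A3; e.g. j (Evader) can still go to n. Fixed point.
k enters the attractor at level 3, so Pursuer can force the target in 3 moves from there.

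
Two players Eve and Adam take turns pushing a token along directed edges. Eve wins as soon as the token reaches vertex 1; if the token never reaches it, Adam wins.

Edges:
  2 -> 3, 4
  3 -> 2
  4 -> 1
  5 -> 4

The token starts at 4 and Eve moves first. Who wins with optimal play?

Eve

Track states (vertex, player-to-move).
A0 = {(1,Eve), (1,Adam)}
A1: add {(4,Eve), (4,Adam)}.
(4,Eve) ∈ A1 ⇒ Eve forces the target.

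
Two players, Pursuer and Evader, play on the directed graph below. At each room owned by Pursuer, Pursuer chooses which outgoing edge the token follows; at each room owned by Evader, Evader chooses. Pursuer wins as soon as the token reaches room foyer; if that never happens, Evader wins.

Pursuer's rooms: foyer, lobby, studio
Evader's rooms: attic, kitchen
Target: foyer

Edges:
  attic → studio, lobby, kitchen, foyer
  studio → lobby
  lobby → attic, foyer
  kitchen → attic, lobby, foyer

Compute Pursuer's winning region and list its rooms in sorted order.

foyer, lobby, studio

A0 = {foyer}
A1: add {lobby} — lobby (Pursuer) has lobby→foyer.
A2: add {studio} — studio (Pursuer) has studio→lobby.
A3 = A2; e.g. attic (Evader) can still go to kitchen. Fixed point.
Pursuer's winning region = {foyer, lobby, studio}.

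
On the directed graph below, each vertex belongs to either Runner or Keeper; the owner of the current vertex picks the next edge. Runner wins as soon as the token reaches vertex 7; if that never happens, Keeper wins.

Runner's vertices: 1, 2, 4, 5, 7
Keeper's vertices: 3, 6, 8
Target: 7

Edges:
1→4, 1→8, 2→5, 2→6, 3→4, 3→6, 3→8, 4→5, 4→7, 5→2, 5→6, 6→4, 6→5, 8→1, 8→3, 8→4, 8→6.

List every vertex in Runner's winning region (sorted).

A0 = {7}
A1: add {4} — 4 (Runner) has 4→7.
A2: add {1} — 1 (Runner) has 1→4.
A3 = A2; e.g. 2 (Runner) has no edge into A2. Fixed point.
Runner's winning region = {1, 4, 7}.

1, 4, 7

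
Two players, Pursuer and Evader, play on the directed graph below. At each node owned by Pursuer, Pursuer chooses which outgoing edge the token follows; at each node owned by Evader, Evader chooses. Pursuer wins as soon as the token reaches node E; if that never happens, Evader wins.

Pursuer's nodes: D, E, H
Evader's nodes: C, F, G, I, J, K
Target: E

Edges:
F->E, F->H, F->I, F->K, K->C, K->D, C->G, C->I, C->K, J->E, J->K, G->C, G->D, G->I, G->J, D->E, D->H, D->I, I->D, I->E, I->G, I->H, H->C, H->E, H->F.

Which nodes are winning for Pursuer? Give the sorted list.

A0 = {E}
A1: add {D, H} — D (Pursuer) has D→E; H (Pursuer) has H→E.
A2 = A1; e.g. C (Evader) can still go to G. Fixed point.
Pursuer's winning region = {D, E, H}.

D, E, H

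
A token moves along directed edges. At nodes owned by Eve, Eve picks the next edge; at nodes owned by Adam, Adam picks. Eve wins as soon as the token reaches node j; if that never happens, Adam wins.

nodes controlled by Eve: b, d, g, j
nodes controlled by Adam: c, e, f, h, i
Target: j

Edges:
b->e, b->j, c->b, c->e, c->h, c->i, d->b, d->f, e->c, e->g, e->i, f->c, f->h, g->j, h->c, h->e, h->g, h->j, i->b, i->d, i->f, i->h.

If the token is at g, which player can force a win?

Eve

A0 = {j}
A1: add {b, g} — b (Eve) has b→j; g (Eve) has g→j.
g ∈ A1, so Eve can force the target.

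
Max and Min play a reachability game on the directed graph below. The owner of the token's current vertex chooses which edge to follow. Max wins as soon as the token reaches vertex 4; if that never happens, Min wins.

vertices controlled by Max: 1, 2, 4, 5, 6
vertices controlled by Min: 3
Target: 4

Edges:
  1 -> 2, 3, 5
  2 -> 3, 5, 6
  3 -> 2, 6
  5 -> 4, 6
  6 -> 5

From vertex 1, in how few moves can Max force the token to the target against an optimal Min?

A0 = {4}
A1: add {5} — 5 (Max) has 5→4.
A2: add {1, 2, 6} — 1 (Max) has 1→5; 2 (Max) has 2→5; 6 (Max) has 6→5.
1 enters the attractor at level 2, so Max can force the target in 2 moves from there.

2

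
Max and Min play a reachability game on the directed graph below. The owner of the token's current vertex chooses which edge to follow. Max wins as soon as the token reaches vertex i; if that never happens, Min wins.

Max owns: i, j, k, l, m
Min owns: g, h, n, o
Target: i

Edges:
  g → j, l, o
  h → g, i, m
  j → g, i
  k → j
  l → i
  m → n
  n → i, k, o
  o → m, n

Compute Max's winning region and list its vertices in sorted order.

i, j, k, l

A0 = {i}
A1: add {j, l} — j (Max) has j→i; l (Max) has l→i.
A2: add {k} — k (Max) has k→j.
A3 = A2; e.g. g (Min) can still go to o. Fixed point.
Max's winning region = {i, j, k, l}.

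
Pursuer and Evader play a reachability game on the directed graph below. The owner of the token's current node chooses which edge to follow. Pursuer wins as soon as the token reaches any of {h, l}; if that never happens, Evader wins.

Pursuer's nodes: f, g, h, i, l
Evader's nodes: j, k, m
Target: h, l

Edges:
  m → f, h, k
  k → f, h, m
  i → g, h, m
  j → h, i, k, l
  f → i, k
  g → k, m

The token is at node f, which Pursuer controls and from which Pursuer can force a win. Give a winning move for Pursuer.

i

A0 = {h, l}
A1: add {i} — i (Pursuer) has i→h.
A2: add {f} — f (Pursuer) has f→i.
A3 = A2; e.g. g (Pursuer) has no edge into A2. Fixed point.
From f, successor i is in the attractor (rank 1); the other successor k is not.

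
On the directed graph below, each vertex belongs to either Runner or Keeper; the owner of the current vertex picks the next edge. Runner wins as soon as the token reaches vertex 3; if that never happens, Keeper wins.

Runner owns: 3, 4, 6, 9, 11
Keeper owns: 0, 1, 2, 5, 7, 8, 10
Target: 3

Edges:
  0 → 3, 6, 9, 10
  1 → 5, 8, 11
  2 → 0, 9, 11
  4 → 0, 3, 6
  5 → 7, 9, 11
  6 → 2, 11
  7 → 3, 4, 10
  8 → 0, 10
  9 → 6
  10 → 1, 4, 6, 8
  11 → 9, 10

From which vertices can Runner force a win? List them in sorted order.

3, 4

A0 = {3}
A1: add {4} — 4 (Runner) has 4→3.
A2 = A1; e.g. 0 (Keeper) can still go to 6. Fixed point.
Runner's winning region = {3, 4}.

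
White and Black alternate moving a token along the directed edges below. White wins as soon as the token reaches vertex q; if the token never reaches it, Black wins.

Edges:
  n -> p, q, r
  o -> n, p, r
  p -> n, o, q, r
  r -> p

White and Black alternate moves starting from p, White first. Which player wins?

White

Track states (vertex, player-to-move).
A0 = {(q,White), (q,Black)}
A1: add {(n,White), (p,White)}.
(p,White) ∈ A1 ⇒ White forces the target.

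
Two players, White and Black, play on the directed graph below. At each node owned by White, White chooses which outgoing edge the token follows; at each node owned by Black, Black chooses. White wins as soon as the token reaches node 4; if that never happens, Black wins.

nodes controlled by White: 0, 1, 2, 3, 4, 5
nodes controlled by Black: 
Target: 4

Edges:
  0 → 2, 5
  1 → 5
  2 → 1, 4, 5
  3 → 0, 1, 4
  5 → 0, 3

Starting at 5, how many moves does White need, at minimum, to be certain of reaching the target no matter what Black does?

A0 = {4}
A1: add {2, 3} — 2 (White) has 2→4; 3 (White) has 3→4.
A2: add {0, 5} — 0 (White) has 0→2; 5 (White) has 5→3.
5 enters the attractor at level 2, so White can force the target in 2 moves from there.

2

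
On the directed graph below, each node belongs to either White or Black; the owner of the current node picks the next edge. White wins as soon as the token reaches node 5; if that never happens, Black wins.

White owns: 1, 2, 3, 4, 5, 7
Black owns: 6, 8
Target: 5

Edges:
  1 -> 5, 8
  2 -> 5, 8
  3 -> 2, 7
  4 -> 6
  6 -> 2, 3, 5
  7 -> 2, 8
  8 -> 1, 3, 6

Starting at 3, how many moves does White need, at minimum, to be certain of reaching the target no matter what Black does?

A0 = {5}
A1: add {1, 2} — 1 (White) has 1→5; 2 (White) has 2→5.
A2: add {3, 7} — 3 (White) has 3→2; 7 (White) has 7→2.
3 enters the attractor at level 2, so White can force the target in 2 moves from there.

2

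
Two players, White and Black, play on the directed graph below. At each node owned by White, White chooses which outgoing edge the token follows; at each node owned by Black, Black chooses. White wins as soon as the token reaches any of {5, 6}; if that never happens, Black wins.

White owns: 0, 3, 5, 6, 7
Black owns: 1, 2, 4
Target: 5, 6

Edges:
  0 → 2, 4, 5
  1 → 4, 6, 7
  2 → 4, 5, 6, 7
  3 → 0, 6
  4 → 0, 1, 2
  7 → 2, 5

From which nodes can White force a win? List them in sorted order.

0, 3, 5, 6, 7

A0 = {5, 6}
A1: add {0, 3, 7} — 0 (White) has 0→5; 3 (White) has 3→6; 7 (White) has 7→5.
A2 = A1; e.g. 1 (Black) can still go to 4. Fixed point.
White's winning region = {0, 3, 5, 6, 7}.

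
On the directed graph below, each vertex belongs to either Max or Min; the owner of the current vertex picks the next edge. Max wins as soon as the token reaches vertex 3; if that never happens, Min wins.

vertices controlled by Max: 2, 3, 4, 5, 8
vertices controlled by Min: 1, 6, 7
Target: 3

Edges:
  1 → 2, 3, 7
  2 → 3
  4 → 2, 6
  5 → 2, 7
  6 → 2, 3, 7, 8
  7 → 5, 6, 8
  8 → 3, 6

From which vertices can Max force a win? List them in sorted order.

A0 = {3}
A1: add {2, 8} — 2 (Max) has 2→3; 8 (Max) has 8→3.
A2: add {4, 5} — 4 (Max) has 4→2; 5 (Max) has 5→2.
A3 = A2; e.g. 1 (Min) can still go to 7. Fixed point.
Max's winning region = {2, 3, 4, 5, 8}.

2, 3, 4, 5, 8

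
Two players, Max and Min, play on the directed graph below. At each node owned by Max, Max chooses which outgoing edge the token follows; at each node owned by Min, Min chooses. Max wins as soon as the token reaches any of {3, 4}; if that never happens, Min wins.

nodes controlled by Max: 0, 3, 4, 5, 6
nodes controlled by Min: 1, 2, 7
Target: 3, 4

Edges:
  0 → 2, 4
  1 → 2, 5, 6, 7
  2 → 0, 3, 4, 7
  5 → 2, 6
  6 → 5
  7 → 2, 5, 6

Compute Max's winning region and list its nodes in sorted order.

A0 = {3, 4}
A1: add {0} — 0 (Max) has 0→4.
A2 = A1; e.g. 1 (Min) can still go to 2. Fixed point.
Max's winning region = {0, 3, 4}.

0, 3, 4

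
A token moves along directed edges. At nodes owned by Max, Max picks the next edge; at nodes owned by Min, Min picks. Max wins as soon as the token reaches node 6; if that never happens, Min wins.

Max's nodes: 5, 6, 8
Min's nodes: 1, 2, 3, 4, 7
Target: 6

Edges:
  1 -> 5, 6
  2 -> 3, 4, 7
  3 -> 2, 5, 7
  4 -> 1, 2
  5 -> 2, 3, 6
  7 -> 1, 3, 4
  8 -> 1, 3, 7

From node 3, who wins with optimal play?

A0 = {6}
A1: add {5} — 5 (Max) has 5→6.
A2: add {1} — 1 (Min): all of {5, 6} already in.
A3: add {8} — 8 (Max) has 8→1.
A4 = A3; e.g. 2 (Min) can still go to 3. Fixed point.
3 never enters the attractor, so Min can avoid the target forever.

Min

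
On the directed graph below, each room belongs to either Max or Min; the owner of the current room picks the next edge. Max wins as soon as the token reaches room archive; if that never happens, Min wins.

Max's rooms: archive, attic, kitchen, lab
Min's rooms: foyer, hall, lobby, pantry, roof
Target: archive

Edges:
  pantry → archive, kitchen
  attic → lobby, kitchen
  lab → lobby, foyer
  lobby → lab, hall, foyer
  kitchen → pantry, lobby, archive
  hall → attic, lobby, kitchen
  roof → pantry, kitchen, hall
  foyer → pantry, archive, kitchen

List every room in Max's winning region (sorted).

archive, attic, foyer, kitchen, lab, pantry

A0 = {archive}
A1: add {kitchen} — kitchen (Max) has kitchen→archive.
A2: add {attic, pantry} — pantry (Min): all of {archive, kitchen} already in; attic (Max) has attic→kitchen.
A3: add {foyer} — foyer (Min): all of {pantry, archive, kitchen} already in.
A4: add {lab} — lab (Max) has lab→foyer.
A5 = A4; e.g. lobby (Min) can still go to hall. Fixed point.
Max's winning region = {archive, attic, foyer, kitchen, lab, pantry}.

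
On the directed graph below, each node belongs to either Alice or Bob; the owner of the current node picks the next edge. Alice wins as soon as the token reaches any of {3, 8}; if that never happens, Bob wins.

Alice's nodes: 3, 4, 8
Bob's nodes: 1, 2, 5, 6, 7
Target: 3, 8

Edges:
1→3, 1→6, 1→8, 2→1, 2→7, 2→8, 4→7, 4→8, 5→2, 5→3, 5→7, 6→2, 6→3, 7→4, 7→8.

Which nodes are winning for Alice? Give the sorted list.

A0 = {3, 8}
A1: add {4} — 4 (Alice) has 4→8.
A2: add {7} — 7 (Bob): all of {4, 8} already in.
A3 = A2; e.g. 1 (Bob) can still go to 6. Fixed point.
Alice's winning region = {3, 4, 7, 8}.

3, 4, 7, 8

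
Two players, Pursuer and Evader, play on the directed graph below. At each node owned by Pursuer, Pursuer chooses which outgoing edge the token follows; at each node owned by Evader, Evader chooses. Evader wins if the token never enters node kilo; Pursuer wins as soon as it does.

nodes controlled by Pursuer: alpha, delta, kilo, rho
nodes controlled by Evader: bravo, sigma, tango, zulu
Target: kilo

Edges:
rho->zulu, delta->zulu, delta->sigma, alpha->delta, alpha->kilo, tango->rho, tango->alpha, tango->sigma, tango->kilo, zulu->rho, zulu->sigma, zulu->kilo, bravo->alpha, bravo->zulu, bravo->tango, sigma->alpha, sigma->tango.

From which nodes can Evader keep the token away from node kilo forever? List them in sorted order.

bravo, delta, rho, sigma, tango, zulu

A0 = {kilo}
A1: add {alpha} — alpha (Pursuer) has alpha→kilo.
A2 = A1; e.g. bravo (Evader) can still go to zulu. Fixed point.
Pursuer's attractor = {alpha, kilo}; Evader avoids the target exactly from the complement.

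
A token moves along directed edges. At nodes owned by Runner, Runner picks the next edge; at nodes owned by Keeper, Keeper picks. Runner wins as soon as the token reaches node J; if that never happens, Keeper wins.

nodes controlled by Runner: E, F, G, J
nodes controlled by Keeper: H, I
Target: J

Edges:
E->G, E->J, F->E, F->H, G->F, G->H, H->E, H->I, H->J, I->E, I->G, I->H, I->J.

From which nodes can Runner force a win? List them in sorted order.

A0 = {J}
A1: add {E} — E (Runner) has E→J.
A2: add {F} — F (Runner) has F→E.
A3: add {G} — G (Runner) has G→F.
A4 = A3; e.g. H (Keeper) can still go to I. Fixed point.
Runner's winning region = {E, F, G, J}.

E, F, G, J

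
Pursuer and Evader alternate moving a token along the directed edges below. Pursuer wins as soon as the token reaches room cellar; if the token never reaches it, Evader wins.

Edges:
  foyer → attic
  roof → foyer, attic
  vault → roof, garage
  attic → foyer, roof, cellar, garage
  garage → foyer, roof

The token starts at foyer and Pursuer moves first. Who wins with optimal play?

Evader

Track states (vertex, player-to-move).
A0 = {(cellar,Pursuer), (cellar,Evader)}
A1: add {(attic,Pursuer)}.
A2: add {(foyer,Evader)}.
A3: add {(roof,Pursuer), (garage,Pursuer)}.
A4: add {(vault,Evader)}.
A5 = A4; e.g. (foyer,Pursuer) stays out. (foyer,Pursuer) never enters ⇒ Evader avoids the target.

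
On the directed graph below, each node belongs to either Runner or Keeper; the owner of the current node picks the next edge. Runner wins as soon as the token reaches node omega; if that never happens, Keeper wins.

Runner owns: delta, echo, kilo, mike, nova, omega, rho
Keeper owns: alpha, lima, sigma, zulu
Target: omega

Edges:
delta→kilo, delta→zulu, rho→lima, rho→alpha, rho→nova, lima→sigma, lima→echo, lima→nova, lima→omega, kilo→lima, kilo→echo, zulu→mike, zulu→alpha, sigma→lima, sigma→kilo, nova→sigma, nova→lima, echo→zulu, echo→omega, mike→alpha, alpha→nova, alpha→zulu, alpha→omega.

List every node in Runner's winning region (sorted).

A0 = {omega}
A1: add {echo} — echo (Runner) has echo→omega.
A2: add {kilo} — kilo (Runner) has kilo→echo.
A3: add {delta} — delta (Runner) has delta→kilo.
A4 = A3; e.g. sigma (Keeper) can still go to lima. Fixed point.
Runner's winning region = {delta, echo, kilo, omega}.

delta, echo, kilo, omega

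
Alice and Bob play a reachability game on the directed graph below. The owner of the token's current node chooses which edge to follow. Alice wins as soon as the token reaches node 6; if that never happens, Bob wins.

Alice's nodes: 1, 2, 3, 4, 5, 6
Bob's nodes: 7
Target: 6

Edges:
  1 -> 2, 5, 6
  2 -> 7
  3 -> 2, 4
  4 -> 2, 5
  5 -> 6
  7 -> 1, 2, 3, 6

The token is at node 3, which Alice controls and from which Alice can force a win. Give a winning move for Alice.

A0 = {6}
A1: add {1, 5} — 1 (Alice) has 1→6; 5 (Alice) has 5→6.
A2: add {4} — 4 (Alice) has 4→5.
A3: add {3} — 3 (Alice) has 3→4.
A4 = A3; e.g. 2 (Alice) has no edge into A3. Fixed point.
From 3, successor 4 is in the attractor (rank 2); the other successor 2 is not.

4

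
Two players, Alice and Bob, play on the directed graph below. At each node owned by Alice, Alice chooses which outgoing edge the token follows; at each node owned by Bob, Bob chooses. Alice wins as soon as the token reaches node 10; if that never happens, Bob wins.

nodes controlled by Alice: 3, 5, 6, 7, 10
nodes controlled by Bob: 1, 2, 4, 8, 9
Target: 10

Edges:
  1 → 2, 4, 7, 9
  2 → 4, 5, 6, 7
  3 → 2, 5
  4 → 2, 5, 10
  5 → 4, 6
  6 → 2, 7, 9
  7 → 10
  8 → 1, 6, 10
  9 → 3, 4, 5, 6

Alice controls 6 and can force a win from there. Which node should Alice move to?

7

A0 = {10}
A1: add {7} — 7 (Alice) has 7→10.
A2: add {6} — 6 (Alice) has 6→7.
A3: add {5} — 5 (Alice) has 5→6.
A4: add {3} — 3 (Alice) has 3→5.
A5 = A4; e.g. 1 (Bob) can still go to 2. Fixed point.
From 6, successor 7 is in the attractor (rank 1); the other successors 2, 9 are not.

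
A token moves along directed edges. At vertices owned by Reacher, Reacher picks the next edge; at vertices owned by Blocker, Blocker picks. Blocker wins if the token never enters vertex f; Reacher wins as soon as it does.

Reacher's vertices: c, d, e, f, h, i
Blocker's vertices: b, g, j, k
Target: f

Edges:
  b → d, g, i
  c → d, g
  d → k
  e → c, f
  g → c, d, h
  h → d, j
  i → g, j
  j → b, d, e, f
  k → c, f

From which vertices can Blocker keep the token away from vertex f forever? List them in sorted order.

b, c, d, g, h, i, j, k

A0 = {f}
A1: add {e} — e (Reacher) has e→f.
A2 = A1; e.g. b (Blocker) can still go to d. Fixed point.
Reacher's attractor = {e, f}; Blocker avoids the target exactly from the complement.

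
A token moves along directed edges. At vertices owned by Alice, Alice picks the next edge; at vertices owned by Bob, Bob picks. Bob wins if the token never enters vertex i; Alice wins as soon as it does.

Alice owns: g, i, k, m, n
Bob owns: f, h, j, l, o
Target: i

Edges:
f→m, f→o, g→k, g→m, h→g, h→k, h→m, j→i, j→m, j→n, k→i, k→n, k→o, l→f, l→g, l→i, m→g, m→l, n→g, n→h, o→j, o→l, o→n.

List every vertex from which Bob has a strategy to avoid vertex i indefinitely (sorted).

A0 = {i}
A1: add {k} — k (Alice) has k→i.
A2: add {g} — g (Alice) has g→k.
A3: add {m, n} — m (Alice) has m→g; n (Alice) has n→g.
A4: add {h, j} — h (Bob): all of {g, k, m} already in; j (Bob): all of {i, m, n} already in.
A5 = A4; e.g. f (Bob) can still go to o. Fixed point.
Alice's attractor = {g, h, i, j, k, m, n}; Bob avoids the target exactly from the complement.

f, l, o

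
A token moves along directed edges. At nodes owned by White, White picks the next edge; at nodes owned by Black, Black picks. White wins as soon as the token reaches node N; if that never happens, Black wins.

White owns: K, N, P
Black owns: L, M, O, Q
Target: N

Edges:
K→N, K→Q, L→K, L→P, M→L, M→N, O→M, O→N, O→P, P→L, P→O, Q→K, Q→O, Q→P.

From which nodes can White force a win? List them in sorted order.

A0 = {N}
A1: add {K} — K (White) has K→N.
A2 = A1; e.g. L (Black) can still go to P. Fixed point.
White's winning region = {K, N}.

K, N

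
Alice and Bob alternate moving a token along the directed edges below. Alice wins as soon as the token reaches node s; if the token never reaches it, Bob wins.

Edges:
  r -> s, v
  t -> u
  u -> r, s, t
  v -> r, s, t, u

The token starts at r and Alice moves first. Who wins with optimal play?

Alice

Track states (vertex, player-to-move).
A0 = {(s,Alice), (s,Bob)}
A1: add {(r,Alice), (u,Alice), (v,Alice)}.
(r,Alice) ∈ A1 ⇒ Alice forces the target.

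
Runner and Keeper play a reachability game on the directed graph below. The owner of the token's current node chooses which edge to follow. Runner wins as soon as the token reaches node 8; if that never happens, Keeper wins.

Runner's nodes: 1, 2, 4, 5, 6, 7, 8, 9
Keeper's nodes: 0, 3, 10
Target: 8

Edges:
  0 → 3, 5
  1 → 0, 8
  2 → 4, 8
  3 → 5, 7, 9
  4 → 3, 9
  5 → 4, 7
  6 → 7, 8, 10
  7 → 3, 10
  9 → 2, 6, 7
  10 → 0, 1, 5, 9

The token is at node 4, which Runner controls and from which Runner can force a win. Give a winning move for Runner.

9

A0 = {8}
A1: add {1, 2, 6} — 1 (Runner) has 1→8; 2 (Runner) has 2→8; 6 (Runner) has 6→8.
A2: add {9} — 9 (Runner) has 9→2.
A3: add {4} — 4 (Runner) has 4→9.
A4: add {5} — 5 (Runner) has 5→4.
A5 = A4; e.g. 0 (Keeper) can still go to 3. Fixed point.
From 4, successor 9 is in the attractor (rank 2); the other successor 3 is not.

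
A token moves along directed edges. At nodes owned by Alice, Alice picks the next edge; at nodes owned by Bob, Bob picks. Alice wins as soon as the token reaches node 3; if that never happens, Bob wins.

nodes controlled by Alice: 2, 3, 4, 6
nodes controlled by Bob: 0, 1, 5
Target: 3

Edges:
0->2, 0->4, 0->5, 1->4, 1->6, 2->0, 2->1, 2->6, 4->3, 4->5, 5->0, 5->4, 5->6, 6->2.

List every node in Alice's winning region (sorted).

A0 = {3}
A1: add {4} — 4 (Alice) has 4→3.
A2 = A1; e.g. 0 (Bob) can still go to 2. Fixed point.
Alice's winning region = {3, 4}.

3, 4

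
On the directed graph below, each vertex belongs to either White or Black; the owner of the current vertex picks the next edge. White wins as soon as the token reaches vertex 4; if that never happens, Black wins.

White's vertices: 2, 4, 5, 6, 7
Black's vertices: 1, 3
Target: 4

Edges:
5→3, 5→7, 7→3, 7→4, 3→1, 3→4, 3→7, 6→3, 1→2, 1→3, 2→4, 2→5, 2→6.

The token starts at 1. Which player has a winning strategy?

Black

A0 = {4}
A1: add {2, 7} — 2 (White) has 2→4; 7 (White) has 7→4.
A2: add {5} — 5 (White) has 5→7.
A3 = A2; e.g. 1 (Black) can still go to 3. Fixed point.
1 never enters the attractor, so Black can avoid the target forever.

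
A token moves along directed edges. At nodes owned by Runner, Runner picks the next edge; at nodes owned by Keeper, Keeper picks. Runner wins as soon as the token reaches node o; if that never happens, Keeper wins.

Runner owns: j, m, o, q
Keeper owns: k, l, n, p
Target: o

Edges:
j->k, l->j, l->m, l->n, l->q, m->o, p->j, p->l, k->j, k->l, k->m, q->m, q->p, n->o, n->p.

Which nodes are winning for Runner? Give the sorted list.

m, o, q

A0 = {o}
A1: add {m} — m (Runner) has m→o.
A2: add {q} — q (Runner) has q→m.
A3 = A2; e.g. j (Runner) has no edge into A2. Fixed point.
Runner's winning region = {m, o, q}.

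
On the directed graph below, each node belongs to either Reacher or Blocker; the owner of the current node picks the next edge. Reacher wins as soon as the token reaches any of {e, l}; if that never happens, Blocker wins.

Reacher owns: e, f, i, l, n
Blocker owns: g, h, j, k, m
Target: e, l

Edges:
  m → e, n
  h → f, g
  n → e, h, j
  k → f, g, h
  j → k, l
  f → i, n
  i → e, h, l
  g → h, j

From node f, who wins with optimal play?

A0 = {e, l}
A1: add {i, n} — i (Reacher) has i→e; n (Reacher) has n→e.
A2: add {f, m} — f (Reacher) has f→i; m (Blocker): all of {e, n} already in.
A3 = A2; e.g. g (Blocker) can still go to h. Fixed point.
f ∈ A2, so Reacher can force the target.

Reacher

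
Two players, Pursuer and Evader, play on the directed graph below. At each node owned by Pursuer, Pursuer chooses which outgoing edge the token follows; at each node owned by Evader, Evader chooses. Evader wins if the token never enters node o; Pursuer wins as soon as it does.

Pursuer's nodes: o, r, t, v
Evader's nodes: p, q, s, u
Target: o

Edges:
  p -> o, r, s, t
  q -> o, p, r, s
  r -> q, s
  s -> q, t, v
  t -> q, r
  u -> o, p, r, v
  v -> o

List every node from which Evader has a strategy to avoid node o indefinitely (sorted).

A0 = {o}
A1: add {v} — v (Pursuer) has v→o.
A2 = A1; e.g. p (Evader) can still go to r. Fixed point.
Pursuer's attractor = {o, v}; Evader avoids the target exactly from the complement.

p, q, r, s, t, u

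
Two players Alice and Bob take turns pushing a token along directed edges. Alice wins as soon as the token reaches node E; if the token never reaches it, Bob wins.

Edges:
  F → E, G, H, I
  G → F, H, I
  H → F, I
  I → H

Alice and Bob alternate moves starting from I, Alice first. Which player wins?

Track states (vertex, player-to-move).
A0 = {(E,Alice), (E,Bob)}
A1: add {(F,Alice)}.
A2 = A1; e.g. (F,Bob) stays out. (I,Alice) never enters ⇒ Bob avoids the target.

Bob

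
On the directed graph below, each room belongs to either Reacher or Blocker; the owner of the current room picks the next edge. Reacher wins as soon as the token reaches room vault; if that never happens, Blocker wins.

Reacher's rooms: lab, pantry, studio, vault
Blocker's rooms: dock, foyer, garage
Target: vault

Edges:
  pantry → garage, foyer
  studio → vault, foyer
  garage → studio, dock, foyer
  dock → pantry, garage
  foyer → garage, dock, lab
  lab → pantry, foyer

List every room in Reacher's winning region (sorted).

studio, vault

A0 = {vault}
A1: add {studio} — studio (Reacher) has studio→vault.
A2 = A1; e.g. pantry (Reacher) has no edge into A1. Fixed point.
Reacher's winning region = {studio, vault}.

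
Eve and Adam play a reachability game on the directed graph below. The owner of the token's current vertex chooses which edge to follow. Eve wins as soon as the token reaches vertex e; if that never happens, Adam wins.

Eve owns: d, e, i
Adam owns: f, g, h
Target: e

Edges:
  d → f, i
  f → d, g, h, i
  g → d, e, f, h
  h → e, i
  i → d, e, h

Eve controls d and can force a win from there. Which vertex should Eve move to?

i

A0 = {e}
A1: add {i} — i (Eve) has i→e.
A2: add {d, h} — d (Eve) has d→i; h (Adam): all of {e, i} already in.
A3 = A2; e.g. f (Adam) can still go to g. Fixed point.
From d, successor i is in the attractor (rank 1); the other successor f is not.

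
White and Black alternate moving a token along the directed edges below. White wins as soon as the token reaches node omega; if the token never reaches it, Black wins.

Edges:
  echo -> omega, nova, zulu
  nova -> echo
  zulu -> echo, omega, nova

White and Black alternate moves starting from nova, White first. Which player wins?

Black

Track states (vertex, player-to-move).
A0 = {(omega,White), (omega,Black)}
A1: add {(echo,White), (zulu,White)}.
A2: add {(nova,Black)}.
A3 = A2; e.g. (echo,Black) stays out. (nova,White) never enters ⇒ Black avoids the target.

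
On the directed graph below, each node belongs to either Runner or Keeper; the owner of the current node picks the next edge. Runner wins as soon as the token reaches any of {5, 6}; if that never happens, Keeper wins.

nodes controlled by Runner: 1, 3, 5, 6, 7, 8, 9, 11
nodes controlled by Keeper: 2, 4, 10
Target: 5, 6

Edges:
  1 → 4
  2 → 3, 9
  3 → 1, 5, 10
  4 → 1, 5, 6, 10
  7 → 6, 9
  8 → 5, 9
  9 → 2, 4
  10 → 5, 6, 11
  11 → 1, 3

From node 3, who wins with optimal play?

A0 = {5, 6}
A1: add {3, 7, 8} — 3 (Runner) has 3→5; 7 (Runner) has 7→6; 8 (Runner) has 8→5.
3 ∈ A1, so Runner can force the target.

Runner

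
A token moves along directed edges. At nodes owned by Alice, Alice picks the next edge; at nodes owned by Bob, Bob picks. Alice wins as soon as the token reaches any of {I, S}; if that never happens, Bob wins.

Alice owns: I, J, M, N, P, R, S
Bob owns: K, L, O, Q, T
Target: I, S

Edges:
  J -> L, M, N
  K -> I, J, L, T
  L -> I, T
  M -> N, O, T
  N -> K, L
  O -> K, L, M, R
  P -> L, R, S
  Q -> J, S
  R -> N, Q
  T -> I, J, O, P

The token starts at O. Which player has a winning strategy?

Bob

A0 = {I, S}
A1: add {P} — P (Alice) has P→S.
A2 = A1; e.g. J (Alice) has no edge into A1. Fixed point.
O never enters the attractor, so Bob can avoid the target forever.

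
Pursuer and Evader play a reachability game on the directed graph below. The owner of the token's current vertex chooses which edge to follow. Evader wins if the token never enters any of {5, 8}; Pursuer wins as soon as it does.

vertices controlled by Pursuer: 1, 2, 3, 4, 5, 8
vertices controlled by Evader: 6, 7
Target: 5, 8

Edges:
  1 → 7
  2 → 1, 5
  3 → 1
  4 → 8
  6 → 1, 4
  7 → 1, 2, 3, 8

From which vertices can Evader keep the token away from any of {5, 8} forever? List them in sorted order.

A0 = {5, 8}
A1: add {2, 4} — 2 (Pursuer) has 2→5; 4 (Pursuer) has 4→8.
A2 = A1; e.g. 1 (Pursuer) has no edge into A1. Fixed point.
Pursuer's attractor = {2, 4, 5, 8}; Evader avoids the target exactly from the complement.

1, 3, 6, 7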